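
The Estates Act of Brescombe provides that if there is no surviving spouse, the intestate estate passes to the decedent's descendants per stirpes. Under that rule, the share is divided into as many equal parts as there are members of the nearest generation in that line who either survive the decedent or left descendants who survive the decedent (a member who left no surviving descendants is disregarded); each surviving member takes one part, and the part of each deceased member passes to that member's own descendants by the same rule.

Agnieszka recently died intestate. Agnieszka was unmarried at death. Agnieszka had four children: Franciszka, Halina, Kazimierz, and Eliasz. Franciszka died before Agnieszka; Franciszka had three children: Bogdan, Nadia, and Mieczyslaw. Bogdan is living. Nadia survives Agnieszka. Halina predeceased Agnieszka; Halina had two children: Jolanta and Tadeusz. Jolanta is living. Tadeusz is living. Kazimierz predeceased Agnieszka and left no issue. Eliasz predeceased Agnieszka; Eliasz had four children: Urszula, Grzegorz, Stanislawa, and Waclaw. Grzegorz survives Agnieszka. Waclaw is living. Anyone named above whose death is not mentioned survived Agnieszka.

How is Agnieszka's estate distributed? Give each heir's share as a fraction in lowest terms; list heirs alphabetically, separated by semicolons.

Bogdan 1/9; Grzegorz 1/12; Jolanta 1/6; Mieczyslaw 1/9; Nadia 1/9; Stanislawa 1/12; Tadeusz 1/6; Urszula 1/12; Waclaw 1/12

There is no surviving spouse, so the entire estate passes to Agnieszka's descendants per stirpes.
Kazimierz left no surviving issue, so that branch lapses and is disregarded.
The estate is divided into 3 equal shares of 1/3 among Franciszka, Halina, Eliasz.
Franciszka predeceased; the 1/3 allotted to Franciszka's branch passes to Franciszka's issue by representation.
The 1/3 is divided into 3 equal shares of 1/9 among Bogdan, Nadia, Mieczyslaw.
Bogdan is living and takes 1/9.
Nadia is living and takes 1/9.
Mieczyslaw is living and takes 1/9.
Halina predeceased; the 1/3 allotted to Halina's branch passes to Halina's issue by representation.
The 1/3 is divided into 2 equal shares of 1/6 among Jolanta, Tadeusz.
Jolanta is living and takes 1/6.
Tadeusz is living and takes 1/6.
Eliasz predeceased; the 1/3 allotted to Eliasz's branch passes to Eliasz's issue by representation.
The 1/3 is divided into 4 equal shares of 1/12 among Urszula, Grzegorz, Stanislawa, Waclaw.
Urszula is living and takes 1/12.
Grzegorz is living and takes 1/12.
Stanislawa is living and takes 1/12.
Waclaw is living and takes 1/12.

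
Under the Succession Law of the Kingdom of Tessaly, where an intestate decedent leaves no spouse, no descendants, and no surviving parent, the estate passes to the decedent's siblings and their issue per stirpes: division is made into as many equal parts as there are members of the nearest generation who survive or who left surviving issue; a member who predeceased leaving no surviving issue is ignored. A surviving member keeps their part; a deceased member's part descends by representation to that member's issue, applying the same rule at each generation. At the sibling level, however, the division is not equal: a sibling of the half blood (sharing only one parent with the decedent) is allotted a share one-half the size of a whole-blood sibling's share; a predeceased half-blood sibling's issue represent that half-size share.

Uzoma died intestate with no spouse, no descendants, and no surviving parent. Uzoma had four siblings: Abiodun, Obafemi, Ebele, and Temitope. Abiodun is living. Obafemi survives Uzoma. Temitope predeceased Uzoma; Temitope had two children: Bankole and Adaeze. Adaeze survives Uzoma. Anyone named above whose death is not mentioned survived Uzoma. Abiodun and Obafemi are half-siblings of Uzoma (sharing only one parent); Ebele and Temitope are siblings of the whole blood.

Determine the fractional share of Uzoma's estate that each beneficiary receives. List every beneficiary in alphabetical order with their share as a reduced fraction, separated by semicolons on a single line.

Abiodun 1/6; Adaeze 1/6; Bankole 1/6; Ebele 1/3; Obafemi 1/6

No spouse, descendants, or parent survives, so the estate passes to Uzoma's siblings per stirpes.
Half-blood siblings count for one-half the weight of whole-blood siblings at the initial division.
Dividing 1 in proportion to weights (total weight 3): Abiodun (weight 1/2) → 1/6; Obafemi (weight 1/2) → 1/6; Ebele (weight 1) → 1/3; Temitope (weight 1) → 1/3.
Abiodun is living and takes 1/6.
Obafemi is living and takes 1/6.
Ebele is living and takes 1/3.
Temitope predeceased; the 1/3 allotted to Temitope's branch passes to Temitope's issue by representation.
The 1/3 is divided into 2 equal shares of 1/6 among Bankole, Adaeze.
Bankole is living and takes 1/6.
Adaeze is living and takes 1/6.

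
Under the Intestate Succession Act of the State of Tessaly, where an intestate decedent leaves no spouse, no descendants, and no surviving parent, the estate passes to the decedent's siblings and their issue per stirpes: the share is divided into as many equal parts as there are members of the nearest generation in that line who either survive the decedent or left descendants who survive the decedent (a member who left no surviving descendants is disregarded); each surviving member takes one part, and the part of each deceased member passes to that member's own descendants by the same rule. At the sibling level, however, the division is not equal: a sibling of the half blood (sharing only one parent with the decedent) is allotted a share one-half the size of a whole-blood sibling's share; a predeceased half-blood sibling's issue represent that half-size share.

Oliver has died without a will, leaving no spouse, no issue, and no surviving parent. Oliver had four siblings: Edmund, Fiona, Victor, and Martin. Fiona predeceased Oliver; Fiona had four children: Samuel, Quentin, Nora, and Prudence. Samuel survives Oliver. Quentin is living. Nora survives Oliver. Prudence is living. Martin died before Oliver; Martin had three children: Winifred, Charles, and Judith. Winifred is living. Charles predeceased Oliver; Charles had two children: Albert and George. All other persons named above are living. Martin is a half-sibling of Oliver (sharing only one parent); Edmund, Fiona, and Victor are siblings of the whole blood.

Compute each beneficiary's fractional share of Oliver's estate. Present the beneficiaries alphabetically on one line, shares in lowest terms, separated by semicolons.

Albert 1/42; Edmund 2/7; George 1/42; Judith 1/21; Nora 1/14; Prudence 1/14; Quentin 1/14; Samuel 1/14; Victor 2/7; Winifred 1/21

No spouse, descendants, or parent survives, so the estate passes to Oliver's siblings per stirpes.
Half-blood siblings count for one-half the weight of whole-blood siblings at the initial division.
Dividing 1 in proportion to weights (total weight 7/2): Edmund (weight 1) → 2/7; Fiona (weight 1) → 2/7; Victor (weight 1) → 2/7; Martin (weight 1/2) → 1/7.
Edmund is living and takes 2/7.
Fiona predeceased; the 2/7 allotted to Fiona's branch passes to Fiona's issue by representation.
The 2/7 is divided into 4 equal shares of 1/14 among Samuel, Quentin, Nora, Prudence.
Samuel is living and takes 1/14.
Quentin is living and takes 1/14.
Nora is living and takes 1/14.
Prudence is living and takes 1/14.
Victor is living and takes 2/7.
Martin predeceased; the 1/7 allotted to Martin's branch passes to Martin's issue by representation.
The 1/7 is divided into 3 equal shares of 1/21 among Winifred, Charles, Judith.
Winifred is living and takes 1/21.
Charles predeceased; the 1/21 allotted to Charles's branch passes to Charles's issue by representation.
The 1/21 is divided into 2 equal shares of 1/42 among Albert, George.
Albert is living and takes 1/42.
George is living and takes 1/42.
Judith is living and takes 1/21.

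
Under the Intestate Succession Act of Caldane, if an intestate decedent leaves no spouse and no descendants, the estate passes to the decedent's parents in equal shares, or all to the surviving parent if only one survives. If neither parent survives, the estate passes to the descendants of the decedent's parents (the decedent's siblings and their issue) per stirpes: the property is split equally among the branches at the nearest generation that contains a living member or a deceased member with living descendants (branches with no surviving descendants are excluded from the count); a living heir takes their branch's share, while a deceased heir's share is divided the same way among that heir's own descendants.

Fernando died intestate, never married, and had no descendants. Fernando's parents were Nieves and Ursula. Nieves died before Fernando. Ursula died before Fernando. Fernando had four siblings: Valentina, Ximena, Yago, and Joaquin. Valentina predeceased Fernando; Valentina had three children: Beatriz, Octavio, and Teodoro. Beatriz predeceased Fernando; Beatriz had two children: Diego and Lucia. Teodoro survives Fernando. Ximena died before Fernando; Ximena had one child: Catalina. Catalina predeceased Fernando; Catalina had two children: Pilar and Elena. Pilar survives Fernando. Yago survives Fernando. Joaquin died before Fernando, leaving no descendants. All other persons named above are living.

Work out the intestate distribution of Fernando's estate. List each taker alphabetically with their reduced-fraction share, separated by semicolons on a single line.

Neither parent survives and there are no descendants, so the estate passes to Fernando's siblings and their issue per stirpes.
Joaquin left no surviving issue, so that branch lapses and is disregarded.
The estate is divided into 3 equal shares of 1/3 among Valentina, Ximena, Yago.
Valentina predeceased; the 1/3 allotted to Valentina's branch passes to Valentina's issue by representation.
The 1/3 is divided into 3 equal shares of 1/9 among Beatriz, Octavio, Teodoro.
Beatriz predeceased; the 1/9 allotted to Beatriz's branch passes to Beatriz's issue by representation.
The 1/9 is divided into 2 equal shares of 1/18 among Diego, Lucia.
Diego is living and takes 1/18.
Lucia is living and takes 1/18.
Octavio is living and takes 1/9.
Teodoro is living and takes 1/9.
Ximena predeceased; the 1/3 allotted to Ximena's branch passes to Ximena's issue by representation.
Catalina's line is the sole branch at this level, so the full 1/3 passes to Catalina's issue by representation.
The 1/3 is divided into 2 equal shares of 1/6 among Pilar, Elena.
Pilar is living and takes 1/6.
Elena is living and takes 1/6.
Yago is living and takes 1/3.

Diego 1/18; Elena 1/6; Lucia 1/18; Octavio 1/9; Pilar 1/6; Teodoro 1/9; Yago 1/3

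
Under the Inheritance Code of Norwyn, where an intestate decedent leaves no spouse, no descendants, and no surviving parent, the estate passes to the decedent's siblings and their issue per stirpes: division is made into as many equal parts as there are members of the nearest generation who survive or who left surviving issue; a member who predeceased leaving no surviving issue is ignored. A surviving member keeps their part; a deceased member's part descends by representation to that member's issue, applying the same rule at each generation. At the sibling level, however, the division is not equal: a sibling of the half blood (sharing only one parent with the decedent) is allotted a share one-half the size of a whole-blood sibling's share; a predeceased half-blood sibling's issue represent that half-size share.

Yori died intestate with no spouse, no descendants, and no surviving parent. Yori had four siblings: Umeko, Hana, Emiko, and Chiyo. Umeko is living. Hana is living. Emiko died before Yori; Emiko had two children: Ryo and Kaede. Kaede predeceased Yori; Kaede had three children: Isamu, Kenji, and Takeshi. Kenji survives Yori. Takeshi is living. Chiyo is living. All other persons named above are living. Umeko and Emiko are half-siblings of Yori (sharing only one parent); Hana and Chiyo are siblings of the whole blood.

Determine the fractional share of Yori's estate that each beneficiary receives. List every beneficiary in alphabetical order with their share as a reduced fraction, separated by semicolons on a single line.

No spouse, descendants, or parent survives, so the estate passes to Yori's siblings per stirpes.
Half-blood siblings count for one-half the weight of whole-blood siblings at the initial division.
Dividing 1 in proportion to weights (total weight 3): Umeko (weight 1/2) → 1/6; Hana (weight 1) → 1/3; Emiko (weight 1/2) → 1/6; Chiyo (weight 1) → 1/3.
Umeko is living and takes 1/6.
Hana is living and takes 1/3.
Emiko predeceased; the 1/6 allotted to Emiko's branch passes to Emiko's issue by representation.
The 1/6 is divided into 2 equal shares of 1/12 among Ryo, Kaede.
Ryo is living and takes 1/12.
Kaede predeceased; the 1/12 allotted to Kaede's branch passes to Kaede's issue by representation.
The 1/12 is divided into 3 equal shares of 1/36 among Isamu, Kenji, Takeshi.
Isamu is living and takes 1/36.
Kenji is living and takes 1/36.
Takeshi is living and takes 1/36.
Chiyo is living and takes 1/3.

Chiyo 1/3; Hana 1/3; Isamu 1/36; Kenji 1/36; Ryo 1/12; Takeshi 1/36; Umeko 1/6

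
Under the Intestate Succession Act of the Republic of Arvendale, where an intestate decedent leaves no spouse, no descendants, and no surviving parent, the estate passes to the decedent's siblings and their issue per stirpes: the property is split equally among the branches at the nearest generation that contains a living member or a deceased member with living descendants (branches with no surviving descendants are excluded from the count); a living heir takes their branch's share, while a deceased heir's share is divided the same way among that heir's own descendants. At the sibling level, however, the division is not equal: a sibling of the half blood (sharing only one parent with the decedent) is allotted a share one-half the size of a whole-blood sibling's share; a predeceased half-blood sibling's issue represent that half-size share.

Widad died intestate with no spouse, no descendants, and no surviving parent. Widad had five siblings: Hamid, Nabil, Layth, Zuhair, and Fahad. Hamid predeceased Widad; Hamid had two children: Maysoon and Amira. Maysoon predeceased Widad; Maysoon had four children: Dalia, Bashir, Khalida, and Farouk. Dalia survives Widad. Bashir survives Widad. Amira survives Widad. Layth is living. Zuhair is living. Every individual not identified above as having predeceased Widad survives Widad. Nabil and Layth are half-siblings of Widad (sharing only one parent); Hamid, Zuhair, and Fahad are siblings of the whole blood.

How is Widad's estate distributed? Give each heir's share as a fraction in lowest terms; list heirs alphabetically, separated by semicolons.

No spouse, descendants, or parent survives, so the estate passes to Widad's siblings per stirpes.
Half-blood siblings count for one-half the weight of whole-blood siblings at the initial division.
Dividing 1 in proportion to weights (total weight 4): Hamid (weight 1) → 1/4; Nabil (weight 1/2) → 1/8; Layth (weight 1/2) → 1/8; Zuhair (weight 1) → 1/4; Fahad (weight 1) → 1/4.
Hamid predeceased; the 1/4 allotted to Hamid's branch passes to Hamid's issue by representation.
The 1/4 is divided into 2 equal shares of 1/8 among Maysoon, Amira.
Maysoon predeceased; the 1/8 allotted to Maysoon's branch passes to Maysoon's issue by representation.
The 1/8 is divided into 4 equal shares of 1/32 among Dalia, Bashir, Khalida, Farouk.
Dalia is living and takes 1/32.
Bashir is living and takes 1/32.
Khalida is living and takes 1/32.
Farouk is living and takes 1/32.
Amira is living and takes 1/8.
Nabil is living and takes 1/8.
Layth is living and takes 1/8.
Zuhair is living and takes 1/4.
Fahad is living and takes 1/4.

Amira 1/8; Bashir 1/32; Dalia 1/32; Fahad 1/4; Farouk 1/32; Khalida 1/32; Layth 1/8; Nabil 1/8; Zuhair 1/4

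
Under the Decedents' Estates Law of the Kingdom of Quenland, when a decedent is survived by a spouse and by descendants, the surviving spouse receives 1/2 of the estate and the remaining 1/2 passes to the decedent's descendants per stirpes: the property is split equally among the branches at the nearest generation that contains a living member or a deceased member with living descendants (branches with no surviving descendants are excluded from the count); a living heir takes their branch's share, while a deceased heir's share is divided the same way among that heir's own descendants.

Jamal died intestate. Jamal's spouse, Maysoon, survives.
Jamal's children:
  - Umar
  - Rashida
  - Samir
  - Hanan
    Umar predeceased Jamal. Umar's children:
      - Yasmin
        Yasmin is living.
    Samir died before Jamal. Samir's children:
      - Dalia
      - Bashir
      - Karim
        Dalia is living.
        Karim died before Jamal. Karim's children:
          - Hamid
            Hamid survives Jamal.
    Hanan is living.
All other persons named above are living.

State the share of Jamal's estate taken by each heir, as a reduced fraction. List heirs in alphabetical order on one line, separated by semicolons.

Bashir 1/24; Dalia 1/24; Hamid 1/24; Hanan 1/8; Maysoon 1/2; Rashida 1/8; Yasmin 1/8

Maysoon, as surviving spouse, takes 1/2.
The remaining 1/2 passes to Jamal's descendants per stirpes.
The 1/2 is divided into 4 equal shares of 1/8 among Umar, Rashida, Samir, Hanan.
Umar predeceased; the 1/8 allotted to Umar's branch passes to Umar's issue by representation.
Yasmin is the sole taker at this level and receives the full 1/8.
Rashida is living and takes 1/8.
Samir predeceased; the 1/8 allotted to Samir's branch passes to Samir's issue by representation.
The 1/8 is divided into 3 equal shares of 1/24 among Dalia, Bashir, Karim.
Dalia is living and takes 1/24.
Bashir is living and takes 1/24.
Karim predeceased; the 1/24 allotted to Karim's branch passes to Karim's issue by representation.
Hamid is the sole taker at this level and receives the full 1/24.
Hanan is living and takes 1/8.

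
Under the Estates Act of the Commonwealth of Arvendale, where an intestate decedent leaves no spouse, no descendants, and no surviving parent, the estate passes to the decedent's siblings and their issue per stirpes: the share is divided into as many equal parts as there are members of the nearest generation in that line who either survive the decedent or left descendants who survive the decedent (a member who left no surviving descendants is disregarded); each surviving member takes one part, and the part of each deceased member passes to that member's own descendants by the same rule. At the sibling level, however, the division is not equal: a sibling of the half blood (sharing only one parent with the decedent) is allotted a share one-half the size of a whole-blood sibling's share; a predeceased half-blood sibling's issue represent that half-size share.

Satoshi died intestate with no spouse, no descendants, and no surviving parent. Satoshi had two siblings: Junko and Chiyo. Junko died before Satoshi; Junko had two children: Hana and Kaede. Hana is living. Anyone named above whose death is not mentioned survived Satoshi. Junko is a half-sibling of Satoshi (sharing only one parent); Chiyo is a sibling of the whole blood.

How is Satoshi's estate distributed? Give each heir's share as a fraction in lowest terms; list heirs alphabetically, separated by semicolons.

No spouse, descendants, or parent survives, so the estate passes to Satoshi's siblings per stirpes.
Half-blood siblings count for one-half the weight of whole-blood siblings at the initial division.
Dividing 1 in proportion to weights (total weight 3/2): Junko (weight 1/2) → 1/3; Chiyo (weight 1) → 2/3.
Junko predeceased; the 1/3 allotted to Junko's branch passes to Junko's issue by representation.
The 1/3 is divided into 2 equal shares of 1/6 among Hana, Kaede.
Hana is living and takes 1/6.
Kaede is living and takes 1/6.
Chiyo is living and takes 2/3.

Chiyo 2/3; Hana 1/6; Kaede 1/6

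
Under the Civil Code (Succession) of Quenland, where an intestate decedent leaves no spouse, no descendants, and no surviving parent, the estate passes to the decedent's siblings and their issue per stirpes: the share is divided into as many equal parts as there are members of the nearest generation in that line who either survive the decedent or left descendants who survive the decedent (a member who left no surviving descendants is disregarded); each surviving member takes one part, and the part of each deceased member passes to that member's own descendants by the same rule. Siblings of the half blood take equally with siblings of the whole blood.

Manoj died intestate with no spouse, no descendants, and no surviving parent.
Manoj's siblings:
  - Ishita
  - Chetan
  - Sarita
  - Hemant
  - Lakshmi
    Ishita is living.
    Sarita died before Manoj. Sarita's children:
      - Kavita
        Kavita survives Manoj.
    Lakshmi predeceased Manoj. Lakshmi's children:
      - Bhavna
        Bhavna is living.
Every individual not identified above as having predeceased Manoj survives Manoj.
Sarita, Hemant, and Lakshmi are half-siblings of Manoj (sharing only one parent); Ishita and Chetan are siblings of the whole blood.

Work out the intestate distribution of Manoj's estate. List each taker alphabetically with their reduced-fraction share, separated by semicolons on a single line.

No spouse, descendants, or parent survives, so the estate passes to Manoj's siblings per stirpes.
Half-blood and whole-blood siblings take equally under the stated rule.
The estate is divided into 5 equal shares of 1/5 among Ishita, Chetan, Sarita, Hemant, Lakshmi.
Ishita is living and takes 1/5.
Chetan is living and takes 1/5.
Sarita predeceased; the 1/5 allotted to Sarita's branch passes to Sarita's issue by representation.
Kavita is the sole taker at this level and receives the full 1/5.
Hemant is living and takes 1/5.
Lakshmi predeceased; the 1/5 allotted to Lakshmi's branch passes to Lakshmi's issue by representation.
Bhavna is the sole taker at this level and receives the full 1/5.

Bhavna 1/5; Chetan 1/5; Hemant 1/5; Ishita 1/5; Kavita 1/5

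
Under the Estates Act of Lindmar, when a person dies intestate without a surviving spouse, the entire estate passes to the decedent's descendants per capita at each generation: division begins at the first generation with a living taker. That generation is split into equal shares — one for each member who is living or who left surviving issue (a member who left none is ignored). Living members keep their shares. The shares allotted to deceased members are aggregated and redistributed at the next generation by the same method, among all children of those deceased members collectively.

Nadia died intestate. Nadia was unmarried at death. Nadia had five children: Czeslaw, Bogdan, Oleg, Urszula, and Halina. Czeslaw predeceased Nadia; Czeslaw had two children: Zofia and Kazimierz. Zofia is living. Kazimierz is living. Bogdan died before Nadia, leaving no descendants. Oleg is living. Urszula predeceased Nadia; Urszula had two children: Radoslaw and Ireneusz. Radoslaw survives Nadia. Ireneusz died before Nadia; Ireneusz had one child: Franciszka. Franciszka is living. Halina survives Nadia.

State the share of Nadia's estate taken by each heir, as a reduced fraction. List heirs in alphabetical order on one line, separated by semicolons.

Franciszka 1/8; Halina 1/4; Kazimierz 1/8; Oleg 1/4; Radoslaw 1/8; Zofia 1/8

There is no surviving spouse, so the entire estate passes to Nadia's descendants per capita at each generation.
At generation 1 (Czeslaw, Oleg, Urszula, Halina) there are 4 shares of (1)/4 = 1/4 each.
Living: Oleg and Halina — each takes 1/4.
Deceased: Czeslaw and Urszula. Their combined 1/2 is pooled and carried to generation 2.
At generation 2 (Zofia, Kazimierz, Radoslaw, Ireneusz) there are 4 shares of (1/2)/4 = 1/8 each.
Living: Zofia, Kazimierz, and Radoslaw — each takes 1/8.
Deceased: Ireneusz. That 1/8 share is carried to generation 3.
At generation 3 (Franciszka) there are 1 shares of (1/8)/1 = 1/8 each.
Living: Franciszka — each takes 1/8.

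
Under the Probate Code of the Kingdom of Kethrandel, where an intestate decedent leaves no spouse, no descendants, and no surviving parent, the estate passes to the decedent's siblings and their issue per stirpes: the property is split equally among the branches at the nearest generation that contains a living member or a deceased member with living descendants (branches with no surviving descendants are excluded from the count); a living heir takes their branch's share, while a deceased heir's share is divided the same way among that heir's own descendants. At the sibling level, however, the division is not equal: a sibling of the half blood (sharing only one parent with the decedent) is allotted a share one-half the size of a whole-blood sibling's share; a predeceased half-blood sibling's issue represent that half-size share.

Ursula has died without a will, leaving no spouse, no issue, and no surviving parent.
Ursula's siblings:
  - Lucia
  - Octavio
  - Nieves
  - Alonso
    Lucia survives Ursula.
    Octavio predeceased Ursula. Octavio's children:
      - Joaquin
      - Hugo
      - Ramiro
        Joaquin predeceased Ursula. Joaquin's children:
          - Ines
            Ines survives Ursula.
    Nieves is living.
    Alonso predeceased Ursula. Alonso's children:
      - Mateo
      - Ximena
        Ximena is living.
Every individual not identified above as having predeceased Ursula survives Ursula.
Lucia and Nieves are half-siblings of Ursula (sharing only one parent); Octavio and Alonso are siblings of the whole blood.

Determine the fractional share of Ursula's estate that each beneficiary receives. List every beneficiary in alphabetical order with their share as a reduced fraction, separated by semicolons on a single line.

No spouse, descendants, or parent survives, so the estate passes to Ursula's siblings per stirpes.
Half-blood siblings count for one-half the weight of whole-blood siblings at the initial division.
Dividing 1 in proportion to weights (total weight 3): Lucia (weight 1/2) → 1/6; Octavio (weight 1) → 1/3; Nieves (weight 1/2) → 1/6; Alonso (weight 1) → 1/3.
Lucia is living and takes 1/6.
Octavio predeceased; the 1/3 allotted to Octavio's branch passes to Octavio's issue by representation.
The 1/3 is divided into 3 equal shares of 1/9 among Joaquin, Hugo, Ramiro.
Joaquin predeceased; the 1/9 allotted to Joaquin's branch passes to Joaquin's issue by representation.
Ines is the sole taker at this level and receives the full 1/9.
Hugo is living and takes 1/9.
Ramiro is living and takes 1/9.
Nieves is living and takes 1/6.
Alonso predeceased; the 1/3 allotted to Alonso's branch passes to Alonso's issue by representation.
The 1/3 is divided into 2 equal shares of 1/6 among Mateo, Ximena.
Mateo is living and takes 1/6.
Ximena is living and takes 1/6.

Hugo 1/9; Ines 1/9; Lucia 1/6; Mateo 1/6; Nieves 1/6; Ramiro 1/9; Ximena 1/6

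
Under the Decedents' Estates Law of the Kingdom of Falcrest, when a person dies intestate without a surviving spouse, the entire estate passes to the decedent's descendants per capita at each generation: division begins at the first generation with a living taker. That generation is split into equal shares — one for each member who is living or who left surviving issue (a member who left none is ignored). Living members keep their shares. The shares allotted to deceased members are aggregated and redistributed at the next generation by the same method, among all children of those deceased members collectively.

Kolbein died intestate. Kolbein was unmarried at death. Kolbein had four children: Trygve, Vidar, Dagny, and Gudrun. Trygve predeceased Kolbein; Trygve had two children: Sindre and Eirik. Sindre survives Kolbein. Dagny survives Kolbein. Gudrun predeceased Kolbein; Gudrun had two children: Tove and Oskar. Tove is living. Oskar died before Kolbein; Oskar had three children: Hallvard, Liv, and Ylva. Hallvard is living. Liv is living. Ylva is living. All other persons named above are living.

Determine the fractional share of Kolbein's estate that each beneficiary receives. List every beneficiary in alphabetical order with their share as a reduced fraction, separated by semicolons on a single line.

Dagny 1/4; Eirik 1/8; Hallvard 1/24; Liv 1/24; Sindre 1/8; Tove 1/8; Vidar 1/4; Ylva 1/24

There is no surviving spouse, so the entire estate passes to Kolbein's descendants per capita at each generation.
At generation 1 (Trygve, Vidar, Dagny, Gudrun) there are 4 shares of (1)/4 = 1/4 each.
Living: Vidar and Dagny — each takes 1/4.
Deceased: Trygve and Gudrun. Their combined 1/2 is pooled and carried to generation 2.
At generation 2 (Sindre, Eirik, Tove, Oskar) there are 4 shares of (1/2)/4 = 1/8 each.
Living: Sindre, Eirik, and Tove — each takes 1/8.
Deceased: Oskar. That 1/8 share is carried to generation 3.
At generation 3 (Hallvard, Liv, Ylva) there are 3 shares of (1/8)/3 = 1/24 each.
Living: Hallvard, Liv, and Ylva — each takes 1/24.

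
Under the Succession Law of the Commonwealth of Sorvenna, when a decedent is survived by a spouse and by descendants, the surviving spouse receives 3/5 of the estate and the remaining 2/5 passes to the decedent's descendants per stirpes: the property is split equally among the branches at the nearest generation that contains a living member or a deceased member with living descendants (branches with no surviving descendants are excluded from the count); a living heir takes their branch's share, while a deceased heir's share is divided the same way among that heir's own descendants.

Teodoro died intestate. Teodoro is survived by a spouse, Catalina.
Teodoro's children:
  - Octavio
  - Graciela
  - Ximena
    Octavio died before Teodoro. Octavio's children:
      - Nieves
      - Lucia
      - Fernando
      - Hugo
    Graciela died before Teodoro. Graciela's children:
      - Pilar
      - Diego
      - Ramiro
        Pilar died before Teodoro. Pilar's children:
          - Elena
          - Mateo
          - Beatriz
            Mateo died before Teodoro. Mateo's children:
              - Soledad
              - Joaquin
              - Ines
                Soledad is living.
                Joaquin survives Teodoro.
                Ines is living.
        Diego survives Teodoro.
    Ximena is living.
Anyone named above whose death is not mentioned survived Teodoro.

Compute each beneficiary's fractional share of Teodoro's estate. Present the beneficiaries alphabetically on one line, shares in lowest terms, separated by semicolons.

Catalina, as surviving spouse, takes 3/5.
The remaining 2/5 passes to Teodoro's descendants per stirpes.
The 2/5 is divided into 3 equal shares of 2/15 among Octavio, Graciela, Ximena.
Octavio predeceased; the 2/15 allotted to Octavio's branch passes to Octavio's issue by representation.
The 2/15 is divided into 4 equal shares of 1/30 among Nieves, Lucia, Fernando, Hugo.
Nieves is living and takes 1/30.
Lucia is living and takes 1/30.
Fernando is living and takes 1/30.
Hugo is living and takes 1/30.
Graciela predeceased; the 2/15 allotted to Graciela's branch passes to Graciela's issue by representation.
The 2/15 is divided into 3 equal shares of 2/45 among Pilar, Diego, Ramiro.
Pilar predeceased; the 2/45 allotted to Pilar's branch passes to Pilar's issue by representation.
The 2/45 is divided into 3 equal shares of 2/135 among Elena, Mateo, Beatriz.
Elena is living and takes 2/135.
Mateo predeceased; the 2/135 allotted to Mateo's branch passes to Mateo's issue by representation.
The 2/135 is divided into 3 equal shares of 2/405 among Soledad, Joaquin, Ines.
Soledad is living and takes 2/405.
Joaquin is living and takes 2/405.
Ines is living and takes 2/405.
Beatriz is living and takes 2/135.
Diego is living and takes 2/45.
Ramiro is living and takes 2/45.
Ximena is living and takes 2/15.

Beatriz 2/135; Catalina 3/5; Diego 2/45; Elena 2/135; Fernando 1/30; Hugo 1/30; Ines 2/405; Joaquin 2/405; Lucia 1/30; Nieves 1/30; Ramiro 2/45; Soledad 2/405; Ximena 2/15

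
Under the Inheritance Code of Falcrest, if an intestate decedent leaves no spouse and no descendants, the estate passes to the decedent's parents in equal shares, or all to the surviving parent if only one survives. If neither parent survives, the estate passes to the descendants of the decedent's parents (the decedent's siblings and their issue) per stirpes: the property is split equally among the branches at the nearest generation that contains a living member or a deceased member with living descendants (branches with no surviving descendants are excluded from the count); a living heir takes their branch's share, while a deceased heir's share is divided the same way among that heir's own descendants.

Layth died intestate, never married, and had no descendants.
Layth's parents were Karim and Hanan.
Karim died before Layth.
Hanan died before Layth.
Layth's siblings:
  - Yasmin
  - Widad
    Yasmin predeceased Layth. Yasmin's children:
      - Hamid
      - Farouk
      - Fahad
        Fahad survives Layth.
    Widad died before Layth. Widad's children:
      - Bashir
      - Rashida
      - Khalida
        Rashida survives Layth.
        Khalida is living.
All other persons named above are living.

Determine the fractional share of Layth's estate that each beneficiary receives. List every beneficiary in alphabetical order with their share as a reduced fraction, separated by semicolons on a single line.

Neither parent survives and there are no descendants, so the estate passes to Layth's siblings and their issue per stirpes.
The estate is divided into 2 equal shares of 1/2 among Yasmin, Widad.
Yasmin predeceased; the 1/2 allotted to Yasmin's branch passes to Yasmin's issue by representation.
The 1/2 is divided into 3 equal shares of 1/6 among Hamid, Farouk, Fahad.
Hamid is living and takes 1/6.
Farouk is living and takes 1/6.
Fahad is living and takes 1/6.
Widad predeceased; the 1/2 allotted to Widad's branch passes to Widad's issue by representation.
The 1/2 is divided into 3 equal shares of 1/6 among Bashir, Rashida, Khalida.
Bashir is living and takes 1/6.
Rashida is living and takes 1/6.
Khalida is living and takes 1/6.

Bashir 1/6; Fahad 1/6; Farouk 1/6; Hamid 1/6; Khalida 1/6; Rashida 1/6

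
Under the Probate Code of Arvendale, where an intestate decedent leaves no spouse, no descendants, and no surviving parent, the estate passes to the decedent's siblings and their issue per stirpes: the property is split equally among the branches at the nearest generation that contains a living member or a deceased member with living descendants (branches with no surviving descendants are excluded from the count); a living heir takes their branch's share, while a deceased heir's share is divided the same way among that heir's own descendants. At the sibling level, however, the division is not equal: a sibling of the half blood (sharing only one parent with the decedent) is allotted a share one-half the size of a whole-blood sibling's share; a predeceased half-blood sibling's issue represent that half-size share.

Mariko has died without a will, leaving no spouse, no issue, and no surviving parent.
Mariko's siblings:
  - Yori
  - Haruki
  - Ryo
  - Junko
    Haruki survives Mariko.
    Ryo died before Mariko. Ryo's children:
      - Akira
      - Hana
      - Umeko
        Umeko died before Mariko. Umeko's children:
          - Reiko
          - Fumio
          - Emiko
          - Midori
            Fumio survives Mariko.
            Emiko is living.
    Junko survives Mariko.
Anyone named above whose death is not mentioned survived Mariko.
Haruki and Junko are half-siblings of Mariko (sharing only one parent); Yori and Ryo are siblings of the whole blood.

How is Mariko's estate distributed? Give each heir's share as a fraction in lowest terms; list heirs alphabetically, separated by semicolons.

Akira 1/9; Emiko 1/36; Fumio 1/36; Hana 1/9; Haruki 1/6; Junko 1/6; Midori 1/36; Reiko 1/36; Yori 1/3

No spouse, descendants, or parent survives, so the estate passes to Mariko's siblings per stirpes.
Half-blood siblings count for one-half the weight of whole-blood siblings at the initial division.
Dividing 1 in proportion to weights (total weight 3): Yori (weight 1) → 1/3; Haruki (weight 1/2) → 1/6; Ryo (weight 1) → 1/3; Junko (weight 1/2) → 1/6.
Yori is living and takes 1/3.
Haruki is living and takes 1/6.
Ryo predeceased; the 1/3 allotted to Ryo's branch passes to Ryo's issue by representation.
The 1/3 is divided into 3 equal shares of 1/9 among Akira, Hana, Umeko.
Akira is living and takes 1/9.
Hana is living and takes 1/9.
Umeko predeceased; the 1/9 allotted to Umeko's branch passes to Umeko's issue by representation.
The 1/9 is divided into 4 equal shares of 1/36 among Reiko, Fumio, Emiko, Midori.
Reiko is living and takes 1/36.
Fumio is living and takes 1/36.
Emiko is living and takes 1/36.
Midori is living and takes 1/36.
Junko is living and takes 1/6.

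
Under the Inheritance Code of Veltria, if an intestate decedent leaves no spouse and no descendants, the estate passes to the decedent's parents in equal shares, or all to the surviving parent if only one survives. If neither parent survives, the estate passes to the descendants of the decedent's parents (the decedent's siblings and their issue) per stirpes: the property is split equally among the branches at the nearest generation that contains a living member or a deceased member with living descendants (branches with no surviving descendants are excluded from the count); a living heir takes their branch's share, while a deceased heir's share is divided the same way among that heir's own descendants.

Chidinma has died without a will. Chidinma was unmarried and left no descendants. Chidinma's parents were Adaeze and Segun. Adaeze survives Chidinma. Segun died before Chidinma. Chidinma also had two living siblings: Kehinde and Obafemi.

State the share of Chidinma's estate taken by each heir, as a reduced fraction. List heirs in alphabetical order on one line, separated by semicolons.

Adaeze 1

Only one parent, Adaeze, survives, so Adaeze takes the entire estate. The siblings take nothing because a surviving parent has priority.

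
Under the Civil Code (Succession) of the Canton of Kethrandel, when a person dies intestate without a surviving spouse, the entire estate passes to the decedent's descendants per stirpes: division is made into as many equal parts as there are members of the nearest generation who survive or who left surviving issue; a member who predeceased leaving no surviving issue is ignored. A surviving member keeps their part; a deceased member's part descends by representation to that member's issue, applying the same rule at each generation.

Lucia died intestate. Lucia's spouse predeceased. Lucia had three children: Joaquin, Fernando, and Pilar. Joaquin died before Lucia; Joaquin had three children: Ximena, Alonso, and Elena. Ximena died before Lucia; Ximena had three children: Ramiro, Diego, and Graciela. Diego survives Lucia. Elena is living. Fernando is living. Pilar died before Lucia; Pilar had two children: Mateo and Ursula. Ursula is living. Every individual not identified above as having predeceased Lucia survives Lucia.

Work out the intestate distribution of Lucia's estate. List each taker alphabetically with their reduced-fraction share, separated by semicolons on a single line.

There is no surviving spouse, so the entire estate passes to Lucia's descendants per stirpes.
The estate is divided into 3 equal shares of 1/3 among Joaquin, Fernando, Pilar.
Joaquin predeceased; the 1/3 allotted to Joaquin's branch passes to Joaquin's issue by representation.
The 1/3 is divided into 3 equal shares of 1/9 among Ximena, Alonso, Elena.
Ximena predeceased; the 1/9 allotted to Ximena's branch passes to Ximena's issue by representation.
The 1/9 is divided into 3 equal shares of 1/27 among Ramiro, Diego, Graciela.
Ramiro is living and takes 1/27.
Diego is living and takes 1/27.
Graciela is living and takes 1/27.
Alonso is living and takes 1/9.
Elena is living and takes 1/9.
Fernando is living and takes 1/3.
Pilar predeceased; the 1/3 allotted to Pilar's branch passes to Pilar's issue by representation.
The 1/3 is divided into 2 equal shares of 1/6 among Mateo, Ursula.
Mateo is living and takes 1/6.
Ursula is living and takes 1/6.

Alonso 1/9; Diego 1/27; Elena 1/9; Fernando 1/3; Graciela 1/27; Mateo 1/6; Ramiro 1/27; Ursula 1/6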